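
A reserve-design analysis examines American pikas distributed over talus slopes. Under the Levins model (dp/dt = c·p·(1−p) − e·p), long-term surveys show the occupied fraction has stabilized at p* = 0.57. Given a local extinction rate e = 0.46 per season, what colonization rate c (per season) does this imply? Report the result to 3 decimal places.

1.070

At equilibrium c(1−p*) = e, so c = e/(1−p*).
c = 0.46/(1 − 0.57) = 0.46/0.4300 = 1.0698.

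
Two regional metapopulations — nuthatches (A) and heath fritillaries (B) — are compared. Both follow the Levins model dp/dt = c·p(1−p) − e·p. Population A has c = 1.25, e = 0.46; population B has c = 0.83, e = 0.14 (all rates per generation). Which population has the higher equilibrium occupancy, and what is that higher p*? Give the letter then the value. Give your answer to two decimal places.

A: p*_A = 1 − 0.46/1.25 = 0.6320.
B: p*_B = 1 − 0.14/0.83 = 0.8313.
B is higher at 0.8313.

B, 0.83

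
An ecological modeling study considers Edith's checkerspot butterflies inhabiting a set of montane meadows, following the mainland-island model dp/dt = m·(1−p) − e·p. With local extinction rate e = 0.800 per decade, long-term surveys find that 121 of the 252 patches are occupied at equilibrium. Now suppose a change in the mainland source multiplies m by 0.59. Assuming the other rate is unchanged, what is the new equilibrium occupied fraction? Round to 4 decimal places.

Observed p* = 121/252 = 0.48016.
Balance m(1−p*) = e·p* gives m = e·p*/(1−p*) = 0.800×0.48016/0.51984 = 0.73894.
New p* = m/(m+e) = 0.43597/(0.43597+0.80000) = 0.35274.

0.3527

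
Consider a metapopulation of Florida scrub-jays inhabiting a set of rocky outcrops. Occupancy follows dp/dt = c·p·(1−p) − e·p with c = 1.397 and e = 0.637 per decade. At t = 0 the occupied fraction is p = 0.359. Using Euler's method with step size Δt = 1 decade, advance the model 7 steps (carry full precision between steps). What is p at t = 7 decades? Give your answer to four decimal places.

Update rule: p ← p + [c·p·(1−p) − e·p]·Δt with Δt = 1.
p: 0.35900 → 0.45179  (Δp = +0.09279)
p: 0.45179 → 0.51000  (Δp = +0.05821)
p: 0.51000 → 0.53424  (Δp = +0.02424)
p: 0.53424 → 0.54154  (Δp = +0.00730)
p: 0.54154 → 0.54342  (Δp = +0.00188)
p: 0.54342 → 0.54388  (Δp = +0.00046)
p: 0.54388 → 0.54399  (Δp = +0.00011)

0.5440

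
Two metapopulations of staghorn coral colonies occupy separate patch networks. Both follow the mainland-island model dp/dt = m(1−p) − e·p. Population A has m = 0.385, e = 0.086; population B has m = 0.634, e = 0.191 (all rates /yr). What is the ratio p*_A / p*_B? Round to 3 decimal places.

A: p*_A = m/(m+e) = 0.385/0.4710 = 0.8174.
B: p*_B = 0.634/0.8250 = 0.7685.
p*_A / p*_B = 0.8174/0.7685 = 1.0637.

1.064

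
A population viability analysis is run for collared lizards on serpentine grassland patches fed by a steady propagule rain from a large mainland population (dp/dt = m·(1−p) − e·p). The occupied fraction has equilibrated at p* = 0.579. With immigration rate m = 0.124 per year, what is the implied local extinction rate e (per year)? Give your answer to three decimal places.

At equilibrium m(1−p*) = e·p*, so e = m(1−p*)/p*.
e = 0.124 × 0.4210 / 0.579 = 0.0902.

0.090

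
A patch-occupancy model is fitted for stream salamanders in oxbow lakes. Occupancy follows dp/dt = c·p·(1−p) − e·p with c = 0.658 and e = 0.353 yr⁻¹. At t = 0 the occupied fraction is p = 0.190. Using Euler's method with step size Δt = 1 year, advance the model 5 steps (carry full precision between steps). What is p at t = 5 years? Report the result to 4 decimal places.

0.3565

Update rule: p ← p + [c·p·(1−p) − e·p]·Δt with Δt = 1.
  1  |  dp/dt·Δt = +0.034196  |  p_1 = 0.224196
  2  |  dp/dt·Δt = +0.035306  |  p_2 = 0.259502
  3  |  dp/dt·Δt = +0.034838  |  p_3 = 0.294340
  4  |  dp/dt·Δt = +0.032767  |  p_4 = 0.327107
  5  |  dp/dt·Δt = +0.029362  |  p_5 = 0.356469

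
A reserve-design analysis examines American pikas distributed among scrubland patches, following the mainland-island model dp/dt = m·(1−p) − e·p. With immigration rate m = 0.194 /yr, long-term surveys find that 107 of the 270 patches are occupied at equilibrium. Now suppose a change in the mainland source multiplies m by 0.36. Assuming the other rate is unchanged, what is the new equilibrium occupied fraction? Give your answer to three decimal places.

Observed p* = 107/270 = 0.39630.
Balance m(1−p*) = e·p* gives e = m(1−p*)/p* = 0.194×0.60370/0.39630 = 0.29553.
New p* = m/(m+e) = 0.06984/(0.06984+0.29553) = 0.19115.

0.191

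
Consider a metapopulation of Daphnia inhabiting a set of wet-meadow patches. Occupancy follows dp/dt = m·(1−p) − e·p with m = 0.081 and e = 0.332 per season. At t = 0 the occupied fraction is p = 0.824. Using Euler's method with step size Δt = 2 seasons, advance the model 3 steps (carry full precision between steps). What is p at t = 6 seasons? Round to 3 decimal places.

Update rule: p ← p + [m·(1−p) − e·p]·Δt with Δt = 2.
t = 2: p = 0.82400 + (-0.51862) = 0.30538
t = 4: p = 0.30538 + (-0.09024) = 0.21514
t = 6: p = 0.21514 + (-0.01570) = 0.19943

0.199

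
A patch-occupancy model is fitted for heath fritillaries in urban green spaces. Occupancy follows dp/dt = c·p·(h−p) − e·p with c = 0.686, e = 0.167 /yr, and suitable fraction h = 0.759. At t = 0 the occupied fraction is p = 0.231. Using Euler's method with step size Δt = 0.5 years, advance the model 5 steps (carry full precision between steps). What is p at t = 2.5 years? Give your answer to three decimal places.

0.343

Update rule: p ← p + [c·p·(h−p) − e·p]·Δt with Δt = 0.5.
step 1: Δp = +0.02255, p = 0.25355
step 2: Δp = +0.02279, p = 0.27633
step 3: Δp = +0.02267, p = 0.29901
step 4: Δp = +0.02221, p = 0.32122
step 5: Δp = +0.02141, p = 0.34263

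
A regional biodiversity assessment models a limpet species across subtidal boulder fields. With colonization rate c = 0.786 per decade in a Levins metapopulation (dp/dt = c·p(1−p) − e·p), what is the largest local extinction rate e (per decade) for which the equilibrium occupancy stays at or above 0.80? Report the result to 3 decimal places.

0.157

1 − e/c ≥ 0.80 ⇒ e ≤ c(1 − 0.80) = 0.786 × 0.2000.
e_max = 0.1572.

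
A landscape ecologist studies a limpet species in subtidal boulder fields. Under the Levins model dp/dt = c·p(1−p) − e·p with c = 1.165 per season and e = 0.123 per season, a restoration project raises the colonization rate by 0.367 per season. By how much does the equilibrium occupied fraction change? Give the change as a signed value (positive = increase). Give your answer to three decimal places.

Before: p* = 1 − 0.123/1.165 = 0.8944.
After the change, c = 1.532, e = 0.123, so p* = 1 − 0.123/1.532 = 0.9197.
Δp* = 0.9197 − 0.8944 = +0.0253.

0.025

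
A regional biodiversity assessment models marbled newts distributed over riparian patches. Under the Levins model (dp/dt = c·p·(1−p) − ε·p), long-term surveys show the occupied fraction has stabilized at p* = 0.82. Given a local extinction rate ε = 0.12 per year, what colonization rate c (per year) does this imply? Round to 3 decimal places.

At equilibrium c(1−p*) = ε, so c = ε/(1−p*).
c = 0.12/(1 − 0.82) = 0.12/0.1800 = 0.6667.

0.667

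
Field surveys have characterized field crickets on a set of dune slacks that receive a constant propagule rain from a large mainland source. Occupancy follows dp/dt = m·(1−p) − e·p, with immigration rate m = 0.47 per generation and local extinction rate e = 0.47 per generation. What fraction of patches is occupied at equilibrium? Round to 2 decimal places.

0.50

Setting dp/dt = 0: m − m·p* = e·p*, so m = (m+e)·p*.
p* = m/(m+e) = 0.47/(0.47+0.47) = 0.47/0.9400 = 0.5000.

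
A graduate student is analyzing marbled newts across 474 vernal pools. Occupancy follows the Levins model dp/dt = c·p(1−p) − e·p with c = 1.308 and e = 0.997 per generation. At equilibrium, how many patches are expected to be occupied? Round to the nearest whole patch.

p* = 1 − e/c = 1 − 0.997/1.308 = 0.2378.
Expected occupied patches = N × p* = 474 × 0.2378 = 112.70 ≈ 113.

113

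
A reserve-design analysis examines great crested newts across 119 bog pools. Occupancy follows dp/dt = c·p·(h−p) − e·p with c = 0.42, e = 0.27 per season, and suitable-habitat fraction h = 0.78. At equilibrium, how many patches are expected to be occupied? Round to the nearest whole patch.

16

p* = h − e/c = 0.78 − 0.6429 = 0.1371.
Expected occupied patches = N × p* = 119 × 0.1371 = 16.32 ≈ 16.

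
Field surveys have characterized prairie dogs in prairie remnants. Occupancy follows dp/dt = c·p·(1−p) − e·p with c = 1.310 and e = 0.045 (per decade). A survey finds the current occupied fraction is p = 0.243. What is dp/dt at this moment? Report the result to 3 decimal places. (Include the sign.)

0.230

Colonization term: c·p·(1−p) = 1.310×0.243×0.7570 = 0.24098.
Extinction term: e·p = 0.01093.
dp/dt = 0.24098 − 0.01093 = 0.23004.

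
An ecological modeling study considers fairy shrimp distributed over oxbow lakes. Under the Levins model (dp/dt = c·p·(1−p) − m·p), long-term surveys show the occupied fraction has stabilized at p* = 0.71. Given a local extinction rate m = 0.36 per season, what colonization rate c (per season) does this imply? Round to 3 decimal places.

At equilibrium c(1−p*) = m, so c = m/(1−p*).
c = 0.36/(1 − 0.71) = 0.36/0.2900 = 1.2414.

1.241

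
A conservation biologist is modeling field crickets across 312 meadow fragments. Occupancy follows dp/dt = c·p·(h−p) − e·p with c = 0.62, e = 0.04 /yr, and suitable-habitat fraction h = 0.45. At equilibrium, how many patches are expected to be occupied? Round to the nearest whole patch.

p* = h − e/c = 0.45 − 0.0645 = 0.3855.
Expected occupied patches = N × p* = 312 × 0.3855 = 120.27 ≈ 120.

120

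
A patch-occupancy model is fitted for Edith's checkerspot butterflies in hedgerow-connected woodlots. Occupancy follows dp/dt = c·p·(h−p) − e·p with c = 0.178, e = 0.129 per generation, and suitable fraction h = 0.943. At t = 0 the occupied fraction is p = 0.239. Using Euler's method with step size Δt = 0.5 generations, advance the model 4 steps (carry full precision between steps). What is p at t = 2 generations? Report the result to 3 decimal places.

0.237

Update rule: p ← p + [c·p·(h−p) − e·p]·Δt with Δt = 0.5.
step 1: Δp = -0.00044, p = 0.23856
step 2: Δp = -0.00043, p = 0.23813
step 3: Δp = -0.00042, p = 0.23771
step 4: Δp = -0.00041, p = 0.23730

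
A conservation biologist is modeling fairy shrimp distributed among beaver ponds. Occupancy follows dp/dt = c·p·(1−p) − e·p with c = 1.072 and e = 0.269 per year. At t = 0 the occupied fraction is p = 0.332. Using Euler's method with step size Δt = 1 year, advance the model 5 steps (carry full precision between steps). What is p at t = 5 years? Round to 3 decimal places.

Update rule: p ← p + [c·p·(1−p) − e·p]·Δt with Δt = 1.
step 1: Δp = +0.14844, p = 0.48044
step 2: Δp = +0.13835, p = 0.61879
step 3: Δp = +0.08642, p = 0.70521
step 4: Δp = +0.03316, p = 0.73836
step 5: Δp = +0.00847, p = 0.74684

0.747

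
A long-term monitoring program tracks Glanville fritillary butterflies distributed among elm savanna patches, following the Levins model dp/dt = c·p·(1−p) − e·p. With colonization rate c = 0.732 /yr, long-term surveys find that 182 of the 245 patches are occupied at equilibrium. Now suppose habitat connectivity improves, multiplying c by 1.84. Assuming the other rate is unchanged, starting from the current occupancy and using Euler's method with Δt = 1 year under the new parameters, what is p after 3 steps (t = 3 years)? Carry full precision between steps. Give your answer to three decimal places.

0.860

Observed p* = 182/245 = 0.74286.
Balance c(1−p*) = e gives e = 0.732×(1 − 0.74286) = 0.18823.
Starting from p₀ = 0.74286; update p ← p + (dp/dt)·Δt with the new parameters.
t = 1: p = 0.74286 + (+0.11745) = 0.86031
t = 2: p = 0.86031 + (-0.00007) = 0.86024
t = 3: p = 0.86024 + (+0.00001) = 0.86025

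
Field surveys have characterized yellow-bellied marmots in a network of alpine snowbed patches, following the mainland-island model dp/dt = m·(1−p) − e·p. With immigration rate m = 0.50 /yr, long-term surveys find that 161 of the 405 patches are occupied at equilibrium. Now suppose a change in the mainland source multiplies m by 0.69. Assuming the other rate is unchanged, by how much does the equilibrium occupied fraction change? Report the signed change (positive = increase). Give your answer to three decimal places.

-0.085

Observed p* = 161/405 = 0.39753.
Balance m(1−p*) = e·p* gives e = m(1−p*)/p* = 0.50×0.60247/0.39753 = 0.75777.
New p* = m/(m+e) = 0.34500/(0.34500+0.75777) = 0.31285.
Δp* = 0.31285 − 0.39753 = -0.08468.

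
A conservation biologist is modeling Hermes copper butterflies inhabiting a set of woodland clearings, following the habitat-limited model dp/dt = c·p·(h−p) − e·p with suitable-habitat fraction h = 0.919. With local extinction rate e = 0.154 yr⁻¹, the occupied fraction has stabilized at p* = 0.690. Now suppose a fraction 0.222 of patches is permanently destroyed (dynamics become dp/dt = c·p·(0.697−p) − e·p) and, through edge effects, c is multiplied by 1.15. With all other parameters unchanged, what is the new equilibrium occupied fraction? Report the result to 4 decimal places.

Balance c(h−p*) = e gives c = e/(0.919 − 0.69000) = 0.154/0.22900 = 0.67249.
New p* = 0.697 − e/c = 0.697 − 0.15400/0.77336 = 0.49787.

0.4979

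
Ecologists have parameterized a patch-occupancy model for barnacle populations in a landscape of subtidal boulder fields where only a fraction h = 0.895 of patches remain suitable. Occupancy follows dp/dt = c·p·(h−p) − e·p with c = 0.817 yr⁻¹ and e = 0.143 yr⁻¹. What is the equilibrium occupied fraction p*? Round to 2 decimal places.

Setting dp/dt = 0 and dividing by p* gives c·(h−p*) = e.
So p* = h − e/c = 0.895 − 0.143/0.817 = 0.895 − 0.1750 = 0.7200.

0.72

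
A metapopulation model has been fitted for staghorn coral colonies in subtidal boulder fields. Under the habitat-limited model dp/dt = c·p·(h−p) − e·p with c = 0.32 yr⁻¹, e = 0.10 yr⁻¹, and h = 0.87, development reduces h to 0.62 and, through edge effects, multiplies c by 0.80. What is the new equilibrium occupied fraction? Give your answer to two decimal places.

Before: p* = h − e/c = 0.87 − 0.10/0.32 = 0.87 − 0.3125 = 0.5575.
After: c = 0.256, e = 0.1, h = 0.62; p* = 0.62 − 0.1/0.256 = 0.2294.

0.23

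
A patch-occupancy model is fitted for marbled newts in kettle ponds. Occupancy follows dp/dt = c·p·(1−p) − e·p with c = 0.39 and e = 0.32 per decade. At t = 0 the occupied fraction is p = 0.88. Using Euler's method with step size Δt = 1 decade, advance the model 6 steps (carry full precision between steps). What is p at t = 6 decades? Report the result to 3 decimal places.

0.342

Update rule: p ← p + [c·p·(1−p) − e·p]·Δt with Δt = 1.
p: 0.88000 → 0.63958  (Δp = -0.24042)
p: 0.63958 → 0.52482  (Δp = -0.11477)
p: 0.52482 → 0.45414  (Δp = -0.07068)
p: 0.45414 → 0.40549  (Δp = -0.04864)
p: 0.40549 → 0.36975  (Δp = -0.03574)
p: 0.36975 → 0.34231  (Δp = -0.02744)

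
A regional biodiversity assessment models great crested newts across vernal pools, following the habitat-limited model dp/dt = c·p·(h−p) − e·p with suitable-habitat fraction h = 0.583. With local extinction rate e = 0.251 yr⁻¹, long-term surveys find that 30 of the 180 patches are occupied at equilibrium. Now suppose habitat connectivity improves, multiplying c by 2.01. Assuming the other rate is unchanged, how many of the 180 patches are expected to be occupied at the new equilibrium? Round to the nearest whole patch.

Observed p* = 30/180 = 0.16667.
Balance c(h−p*) = e gives c = e/(0.583 − 0.16667) = 0.251/0.41633 = 0.60289.
New p* = 0.583 − e/c = 0.583 − 0.25100/1.21181 = 0.37587.
Expected occupied = 180 × 0.37587 = 67.66 ≈ 68.

68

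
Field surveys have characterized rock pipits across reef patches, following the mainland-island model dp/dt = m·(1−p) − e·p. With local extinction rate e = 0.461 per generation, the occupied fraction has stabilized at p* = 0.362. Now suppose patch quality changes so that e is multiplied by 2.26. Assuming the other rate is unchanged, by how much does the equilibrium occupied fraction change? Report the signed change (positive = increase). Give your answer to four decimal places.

-0.1613

Balance m(1−p*) = e·p* gives m = e·p*/(1−p*) = 0.461×0.36200/0.63800 = 0.26157.
New p* = m/(m+e) = 0.26157/(0.26157+1.04186) = 0.20068.
Δp* = 0.20068 − 0.36200 = -0.16132.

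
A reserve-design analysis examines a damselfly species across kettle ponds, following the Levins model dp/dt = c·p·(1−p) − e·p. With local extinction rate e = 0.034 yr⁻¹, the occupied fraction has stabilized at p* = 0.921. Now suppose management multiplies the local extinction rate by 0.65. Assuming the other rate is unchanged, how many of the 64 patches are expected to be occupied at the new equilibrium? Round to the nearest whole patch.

61

Balance c(1−p*) = e gives c = e/(1 − 0.92100) = 0.034/0.07900 = 0.43038.
New p* = 1 − e/c = 1 − 0.02210/0.43038 = 0.94865.
Expected occupied = 64 × 0.94865 = 60.71 ≈ 61.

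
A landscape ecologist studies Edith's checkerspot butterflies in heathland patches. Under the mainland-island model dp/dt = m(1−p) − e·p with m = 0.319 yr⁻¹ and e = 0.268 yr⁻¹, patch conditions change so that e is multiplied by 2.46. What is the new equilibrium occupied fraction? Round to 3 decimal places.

Before: p* = 0.319/(0.319+0.268) = 0.5434.
After: m = 0.319, e = 0.65928; p* = 0.319/0.9783 = 0.3261.

0.326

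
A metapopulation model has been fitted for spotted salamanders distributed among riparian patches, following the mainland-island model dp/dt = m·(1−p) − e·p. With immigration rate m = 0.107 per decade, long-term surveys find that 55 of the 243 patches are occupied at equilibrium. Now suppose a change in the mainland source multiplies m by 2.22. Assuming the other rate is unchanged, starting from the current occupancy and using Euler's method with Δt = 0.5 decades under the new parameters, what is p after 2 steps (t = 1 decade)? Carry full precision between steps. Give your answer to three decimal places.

Observed p* = 55/243 = 0.22634.
Balance m(1−p*) = e·p* gives e = m(1−p*)/p* = 0.107×0.77366/0.22634 = 0.36575.
Starting from p₀ = 0.22634; update p ← p + (dp/dt)·Δt with the new parameters.
step 1: Δp = +0.05050, p = 0.27683
step 2: Δp = +0.03526, p = 0.31210

0.312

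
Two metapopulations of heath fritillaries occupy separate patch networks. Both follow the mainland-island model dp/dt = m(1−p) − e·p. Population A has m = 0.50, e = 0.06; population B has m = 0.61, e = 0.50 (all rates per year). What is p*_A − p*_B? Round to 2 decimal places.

0.34

A: p*_A = m/(m+e) = 0.50/0.5600 = 0.8929.
B: p*_B = 0.61/1.1100 = 0.5495.
p*_A − p*_B = 0.8929 − 0.5495 = 0.3433.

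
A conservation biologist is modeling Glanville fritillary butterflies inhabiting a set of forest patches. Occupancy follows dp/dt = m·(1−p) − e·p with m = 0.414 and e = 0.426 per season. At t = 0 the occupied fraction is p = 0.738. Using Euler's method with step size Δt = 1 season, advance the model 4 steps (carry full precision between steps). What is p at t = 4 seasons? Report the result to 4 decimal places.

Update rule: p ← p + [m·(1−p) − e·p]·Δt with Δt = 1.
step 1: Δp = -0.20592, p = 0.53208
step 2: Δp = -0.03295, p = 0.49913
step 3: Δp = -0.00527, p = 0.49386
step 4: Δp = -0.00084, p = 0.49302

0.4930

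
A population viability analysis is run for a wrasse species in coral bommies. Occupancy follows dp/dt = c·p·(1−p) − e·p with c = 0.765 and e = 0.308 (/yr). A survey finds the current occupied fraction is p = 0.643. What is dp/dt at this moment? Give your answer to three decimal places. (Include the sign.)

Colonization term: c·p·(1−p) = 0.765×0.643×0.3570 = 0.17561.
Extinction term: e·p = 0.19804.
dp/dt = 0.17561 − 0.19804 = -0.02244.

-0.022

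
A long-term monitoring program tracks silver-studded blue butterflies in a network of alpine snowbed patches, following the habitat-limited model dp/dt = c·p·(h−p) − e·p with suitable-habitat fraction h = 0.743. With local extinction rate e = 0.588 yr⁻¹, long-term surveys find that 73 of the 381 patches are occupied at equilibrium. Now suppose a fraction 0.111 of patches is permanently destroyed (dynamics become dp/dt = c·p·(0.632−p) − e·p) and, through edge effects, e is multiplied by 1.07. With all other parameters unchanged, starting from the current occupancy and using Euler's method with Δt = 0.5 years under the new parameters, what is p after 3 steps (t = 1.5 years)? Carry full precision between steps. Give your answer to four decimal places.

Observed p* = 73/381 = 0.19160.
Balance c(h−p*) = e gives c = e/(0.743 − 0.19160) = 0.588/0.55140 = 1.06638.
Starting from p₀ = 0.19160; update p ← p + (dp/dt)·Δt with the new parameters.
step 1: Δp = -0.01528, p = 0.17632
step 2: Δp = -0.01263, p = 0.16369
step 3: Δp = -0.01062, p = 0.15307

0.1531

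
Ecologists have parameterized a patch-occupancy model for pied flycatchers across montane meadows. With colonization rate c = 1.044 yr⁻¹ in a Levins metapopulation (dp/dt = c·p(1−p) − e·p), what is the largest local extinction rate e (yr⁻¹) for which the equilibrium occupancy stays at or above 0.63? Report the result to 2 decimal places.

0.39

1 − e/c ≥ 0.63 ⇒ e ≤ c(1 − 0.63) = 1.044 × 0.3700.
e_max = 0.3863.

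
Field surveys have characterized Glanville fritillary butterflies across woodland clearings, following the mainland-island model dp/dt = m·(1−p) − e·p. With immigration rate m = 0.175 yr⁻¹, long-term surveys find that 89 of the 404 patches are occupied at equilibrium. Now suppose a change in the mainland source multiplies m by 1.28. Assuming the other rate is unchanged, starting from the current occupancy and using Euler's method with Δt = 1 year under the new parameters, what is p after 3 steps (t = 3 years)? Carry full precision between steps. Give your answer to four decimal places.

Observed p* = 89/404 = 0.22030.
Balance m(1−p*) = e·p* gives e = m(1−p*)/p* = 0.175×0.77970/0.22030 = 0.61938.
Starting from p₀ = 0.22030; update p ← p + (dp/dt)·Δt with the new parameters.
  1  |  dp/dt·Δt = +0.038205  |  p_1 = 0.258502
  2  |  dp/dt·Δt = +0.005984  |  p_2 = 0.264486
  3  |  dp/dt·Δt = +0.000937  |  p_3 = 0.265423

0.2654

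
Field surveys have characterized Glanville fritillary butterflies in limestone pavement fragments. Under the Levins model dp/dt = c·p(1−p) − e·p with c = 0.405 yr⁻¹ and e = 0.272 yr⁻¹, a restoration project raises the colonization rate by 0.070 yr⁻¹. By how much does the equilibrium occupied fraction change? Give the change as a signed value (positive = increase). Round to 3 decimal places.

Before: p* = 1 − 0.272/0.405 = 0.3284.
After the change, c = 0.475, e = 0.272, so p* = 1 − 0.272/0.475 = 0.4274.
Δp* = 0.4274 − 0.3284 = +0.0990.

0.099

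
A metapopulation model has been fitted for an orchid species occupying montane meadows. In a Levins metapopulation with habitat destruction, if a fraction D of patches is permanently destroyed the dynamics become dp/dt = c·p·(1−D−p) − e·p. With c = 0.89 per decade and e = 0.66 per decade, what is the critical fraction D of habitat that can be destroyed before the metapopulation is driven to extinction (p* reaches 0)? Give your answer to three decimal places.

0.258

The nontrivial equilibrium is p* = (1−D) − e/c; extinction occurs when this hits zero.
So D_crit = 1 − e/c = 1 − 0.66/0.89 = 1 − 0.7416 = 0.2584.
This equals the undisturbed p*, a classic result of Lande's extension.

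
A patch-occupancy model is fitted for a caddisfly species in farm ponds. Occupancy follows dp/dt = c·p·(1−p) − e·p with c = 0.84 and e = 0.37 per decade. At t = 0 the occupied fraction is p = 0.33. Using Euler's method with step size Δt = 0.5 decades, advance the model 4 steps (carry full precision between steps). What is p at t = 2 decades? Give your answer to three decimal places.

0.444

Update rule: p ← p + [c·p·(1−p) − e·p]·Δt with Δt = 0.5.
p: 0.33000 → 0.36181  (Δp = +0.03181)
p: 0.36181 → 0.39186  (Δp = +0.03004)
p: 0.39186 → 0.41945  (Δp = +0.02759)
p: 0.41945 → 0.44413  (Δp = +0.02468)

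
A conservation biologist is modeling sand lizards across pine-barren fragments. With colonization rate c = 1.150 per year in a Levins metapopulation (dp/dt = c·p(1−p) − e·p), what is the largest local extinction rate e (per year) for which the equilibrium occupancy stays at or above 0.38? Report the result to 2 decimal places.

0.71

1 − e/c ≥ 0.38 ⇒ e ≤ c(1 − 0.38) = 1.150 × 0.6200.
e_max = 0.7130.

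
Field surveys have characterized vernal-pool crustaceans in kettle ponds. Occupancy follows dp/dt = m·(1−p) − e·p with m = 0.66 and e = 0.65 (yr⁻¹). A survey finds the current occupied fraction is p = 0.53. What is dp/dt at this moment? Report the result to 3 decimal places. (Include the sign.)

-0.034

Colonization term: m·(1−p) = 0.66×0.4700 = 0.31020.
Extinction term: e·p = 0.34450.
dp/dt = 0.31020 − 0.34450 = -0.03430.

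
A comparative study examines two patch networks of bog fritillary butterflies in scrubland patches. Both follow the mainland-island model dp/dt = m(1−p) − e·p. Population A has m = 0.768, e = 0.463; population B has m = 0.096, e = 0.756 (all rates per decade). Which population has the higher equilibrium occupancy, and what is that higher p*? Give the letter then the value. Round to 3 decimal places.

A, 0.624

A: p*_A = m/(m+e) = 0.768/1.2310 = 0.6239.
B: p*_B = 0.096/0.8520 = 0.1127.
A is higher at 0.6239.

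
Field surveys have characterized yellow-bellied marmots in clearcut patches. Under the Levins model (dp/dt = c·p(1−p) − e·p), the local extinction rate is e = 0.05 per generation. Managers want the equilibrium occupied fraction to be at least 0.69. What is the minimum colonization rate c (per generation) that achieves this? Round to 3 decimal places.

0.161

p* = 1 − e/c ≥ 0.69 requires e/c ≤ 0.3100, i.e. c ≥ e/0.3100.
c_min = 0.05/0.3100 = 0.1613.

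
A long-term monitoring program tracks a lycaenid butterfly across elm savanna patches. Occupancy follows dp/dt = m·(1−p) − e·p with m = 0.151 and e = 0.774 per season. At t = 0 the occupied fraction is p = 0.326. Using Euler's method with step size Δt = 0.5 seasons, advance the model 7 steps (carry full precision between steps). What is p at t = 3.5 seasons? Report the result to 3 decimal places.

Update rule: p ← p + [m·(1−p) − e·p]·Δt with Δt = 0.5.
t = 0.5: p = 0.32600 + (-0.07528) = 0.25072
t = 1: p = 0.25072 + (-0.04046) = 0.21026
t = 1.5: p = 0.21026 + (-0.02175) = 0.18852
t = 2: p = 0.18852 + (-0.01169) = 0.17683
t = 2.5: p = 0.17683 + (-0.00628) = 0.17055
t = 3: p = 0.17055 + (-0.00338) = 0.16717
t = 3.5: p = 0.16717 + (-0.00182) = 0.16535

0.165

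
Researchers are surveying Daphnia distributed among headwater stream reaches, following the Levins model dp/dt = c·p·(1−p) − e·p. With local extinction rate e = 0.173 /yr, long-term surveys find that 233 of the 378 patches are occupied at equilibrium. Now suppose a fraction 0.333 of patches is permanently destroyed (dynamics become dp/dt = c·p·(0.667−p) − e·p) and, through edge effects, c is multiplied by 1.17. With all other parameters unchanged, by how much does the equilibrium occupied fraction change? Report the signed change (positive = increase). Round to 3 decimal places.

-0.277

Observed p* = 233/378 = 0.61640.
Balance c(1−p*) = e gives c = e/(1 − 0.61640) = 0.173/0.38360 = 0.45099.
New p* = 0.667 − e/c = 0.667 − 0.17300/0.52766 = 0.33914.
Δp* = 0.33914 − 0.61640 = -0.27726.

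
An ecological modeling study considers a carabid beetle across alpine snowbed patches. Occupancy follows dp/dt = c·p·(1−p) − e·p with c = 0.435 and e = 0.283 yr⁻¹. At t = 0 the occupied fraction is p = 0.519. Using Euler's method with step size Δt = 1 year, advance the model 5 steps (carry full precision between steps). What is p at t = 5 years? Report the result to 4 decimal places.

Update rule: p ← p + [c·p·(1−p) − e·p]·Δt with Δt = 1.
p: 0.51900 → 0.48072  (Δp = -0.03828)
p: 0.48072 → 0.45326  (Δp = -0.02745)
p: 0.45326 → 0.43279  (Δp = -0.02047)
p: 0.43279 → 0.41709  (Δp = -0.01569)
p: 0.41709 → 0.40482  (Δp = -0.01228)

0.4048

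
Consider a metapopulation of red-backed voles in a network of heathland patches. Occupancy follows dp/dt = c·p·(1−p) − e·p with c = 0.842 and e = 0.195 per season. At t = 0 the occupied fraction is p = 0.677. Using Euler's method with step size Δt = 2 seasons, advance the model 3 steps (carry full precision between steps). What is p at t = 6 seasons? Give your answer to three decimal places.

0.770

Update rule: p ← p + [c·p·(1−p) − e·p]·Δt with Δt = 2.
p: 0.67700 → 0.78121  (Δp = +0.10421)
p: 0.78121 → 0.76437  (Δp = -0.01684)
p: 0.76437 → 0.76957  (Δp = +0.00520)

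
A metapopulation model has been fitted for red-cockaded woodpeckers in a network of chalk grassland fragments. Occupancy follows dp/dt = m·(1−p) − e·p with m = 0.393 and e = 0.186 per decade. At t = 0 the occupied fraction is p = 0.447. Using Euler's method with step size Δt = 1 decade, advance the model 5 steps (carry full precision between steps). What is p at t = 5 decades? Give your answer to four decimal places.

0.6757

Update rule: p ← p + [m·(1−p) − e·p]·Δt with Δt = 1.
p: 0.44700 → 0.58119  (Δp = +0.13419)
p: 0.58119 → 0.63768  (Δp = +0.05649)
p: 0.63768 → 0.66146  (Δp = +0.02378)
p: 0.66146 → 0.67148  (Δp = +0.01001)
p: 0.67148 → 0.67569  (Δp = +0.00422)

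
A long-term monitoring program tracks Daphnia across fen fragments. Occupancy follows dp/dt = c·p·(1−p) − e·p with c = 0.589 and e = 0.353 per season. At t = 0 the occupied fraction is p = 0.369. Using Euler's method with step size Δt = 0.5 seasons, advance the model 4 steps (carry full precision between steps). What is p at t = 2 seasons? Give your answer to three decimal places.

0.381

Update rule: p ← p + [c·p·(1−p) − e·p]·Δt with Δt = 0.5.
step 1: Δp = +0.00344, p = 0.37244
step 2: Δp = +0.00310, p = 0.37554
step 3: Δp = +0.00278, p = 0.37832
step 4: Δp = +0.00249, p = 0.38081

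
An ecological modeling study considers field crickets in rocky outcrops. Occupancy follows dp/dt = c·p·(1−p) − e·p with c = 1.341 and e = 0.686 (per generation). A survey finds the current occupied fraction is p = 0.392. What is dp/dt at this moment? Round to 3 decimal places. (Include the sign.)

Colonization term: c·p·(1−p) = 1.341×0.392×0.6080 = 0.31961.
Extinction term: e·p = 0.26891.
dp/dt = 0.31961 − 0.26891 = 0.05070.

0.051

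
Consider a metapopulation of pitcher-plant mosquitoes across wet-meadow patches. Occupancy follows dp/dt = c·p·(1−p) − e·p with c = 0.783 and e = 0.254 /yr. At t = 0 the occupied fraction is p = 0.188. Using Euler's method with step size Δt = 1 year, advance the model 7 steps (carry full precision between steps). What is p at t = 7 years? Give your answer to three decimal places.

Update rule: p ← p + [c·p·(1−p) − e·p]·Δt with Δt = 1.
  1  |  dp/dt·Δt = +0.071778  |  p_1 = 0.259778
  2  |  dp/dt·Δt = +0.084582  |  p_2 = 0.344360
  3  |  dp/dt·Δt = +0.089315  |  p_3 = 0.433675
  4  |  dp/dt·Δt = +0.082152  |  p_4 = 0.515827
  5  |  dp/dt·Δt = +0.064534  |  p_5 = 0.580361
  6  |  dp/dt·Δt = +0.043282  |  p_6 = 0.623643
  7  |  dp/dt·Δt = +0.025375  |  p_7 = 0.649017

0.649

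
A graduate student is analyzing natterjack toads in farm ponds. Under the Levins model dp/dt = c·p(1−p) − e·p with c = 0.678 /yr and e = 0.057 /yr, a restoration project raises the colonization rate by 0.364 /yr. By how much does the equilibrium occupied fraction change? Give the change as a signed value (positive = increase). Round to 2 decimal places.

0.03

Before: p* = 1 − 0.057/0.678 = 0.9159.
After the change, c = 1.042, e = 0.057, so p* = 1 − 0.057/1.042 = 0.9453.
Δp* = 0.9453 − 0.9159 = +0.0294.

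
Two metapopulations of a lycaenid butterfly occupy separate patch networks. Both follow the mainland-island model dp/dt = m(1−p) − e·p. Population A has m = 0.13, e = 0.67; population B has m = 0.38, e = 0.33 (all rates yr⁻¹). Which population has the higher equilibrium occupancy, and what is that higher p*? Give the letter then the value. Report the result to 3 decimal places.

A: p*_A = m/(m+e) = 0.13/0.8000 = 0.1625.
B: p*_B = 0.38/0.7100 = 0.5352.
B is higher at 0.5352.

B, 0.535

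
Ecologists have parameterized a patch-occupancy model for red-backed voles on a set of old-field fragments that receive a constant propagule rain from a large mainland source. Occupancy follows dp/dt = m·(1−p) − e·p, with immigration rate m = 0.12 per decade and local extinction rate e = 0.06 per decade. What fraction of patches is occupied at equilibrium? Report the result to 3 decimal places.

0.667

At equilibrium the propagule rain into empty patches balances local extinction: m(1−p*) = e·p*.
p* = m/(m+e) = 0.12/(0.12+0.06) = 0.12/0.1800 = 0.6667.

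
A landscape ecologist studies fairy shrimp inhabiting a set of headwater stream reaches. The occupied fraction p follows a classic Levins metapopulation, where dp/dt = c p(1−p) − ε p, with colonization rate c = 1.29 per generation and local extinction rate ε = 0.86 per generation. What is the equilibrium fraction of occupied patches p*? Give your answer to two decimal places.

Setting dp/dt = 0 and dividing through by p* gives c·(1−p*) = ε.
So p* = 1 − ε/c = 1 − 0.86/1.29 = 1 − 0.6667 = 0.3333.

0.33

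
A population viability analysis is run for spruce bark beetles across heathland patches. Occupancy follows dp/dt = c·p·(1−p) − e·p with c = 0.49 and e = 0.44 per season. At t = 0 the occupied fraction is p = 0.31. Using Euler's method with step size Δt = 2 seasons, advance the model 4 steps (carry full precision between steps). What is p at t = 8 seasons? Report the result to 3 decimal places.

Update rule: p ← p + [c·p·(1−p) − e·p]·Δt with Δt = 2.
  1  |  dp/dt·Δt = -0.063178  |  p_1 = 0.246822
  2  |  dp/dt·Δt = -0.035020  |  p_2 = 0.211802
  3  |  dp/dt·Δt = -0.022783  |  p_3 = 0.189019
  4  |  dp/dt·Δt = -0.016112  |  p_4 = 0.172907

0.173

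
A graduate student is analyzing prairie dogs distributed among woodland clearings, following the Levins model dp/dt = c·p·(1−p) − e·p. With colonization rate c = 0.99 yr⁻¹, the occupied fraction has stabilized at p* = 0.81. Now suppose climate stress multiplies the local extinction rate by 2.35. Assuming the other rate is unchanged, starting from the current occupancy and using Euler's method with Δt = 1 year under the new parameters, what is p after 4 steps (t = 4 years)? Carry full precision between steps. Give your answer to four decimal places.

Balance c(1−p*) = e gives e = 0.99×(1 − 0.81000) = 0.18810.
Starting from p₀ = 0.81000; update p ← p + (dp/dt)·Δt with the new parameters.
t = 1: p = 0.81000 + (-0.20569) = 0.60431
t = 2: p = 0.60431 + (-0.03040) = 0.57391
t = 3: p = 0.57391 + (-0.01160) = 0.56231
t = 4: p = 0.56231 + (-0.00491) = 0.55741

0.5574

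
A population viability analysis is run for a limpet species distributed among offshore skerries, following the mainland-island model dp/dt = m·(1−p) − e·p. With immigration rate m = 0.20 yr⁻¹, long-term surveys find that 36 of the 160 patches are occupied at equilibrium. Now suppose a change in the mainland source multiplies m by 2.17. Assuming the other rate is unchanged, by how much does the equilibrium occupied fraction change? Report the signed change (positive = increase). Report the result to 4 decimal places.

0.1615

Observed p* = 36/160 = 0.22500.
Balance m(1−p*) = e·p* gives e = m(1−p*)/p* = 0.20×0.77500/0.22500 = 0.68889.
New p* = m/(m+e) = 0.43400/(0.43400+0.68889) = 0.38650.
Δp* = 0.38650 − 0.22500 = +0.16150.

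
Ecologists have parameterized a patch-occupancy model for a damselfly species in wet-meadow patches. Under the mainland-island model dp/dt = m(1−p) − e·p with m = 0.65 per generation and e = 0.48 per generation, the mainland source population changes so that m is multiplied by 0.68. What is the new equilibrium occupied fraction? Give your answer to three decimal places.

Before: p* = 0.65/(0.65+0.48) = 0.5752.
After: m = 0.442, e = 0.48; p* = 0.442/0.9220 = 0.4794.

0.479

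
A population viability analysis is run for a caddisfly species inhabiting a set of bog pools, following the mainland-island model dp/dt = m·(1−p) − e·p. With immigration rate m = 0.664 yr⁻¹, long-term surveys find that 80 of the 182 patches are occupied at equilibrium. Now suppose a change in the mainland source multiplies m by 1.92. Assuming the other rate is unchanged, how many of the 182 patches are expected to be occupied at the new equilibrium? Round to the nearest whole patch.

109

Observed p* = 80/182 = 0.43956.
Balance m(1−p*) = e·p* gives e = m(1−p*)/p* = 0.664×0.56044/0.43956 = 0.84660.
New p* = m/(m+e) = 1.27488/(1.27488+0.84660) = 0.60094.
Expected occupied = 182 × 0.60094 = 109.37 ≈ 109.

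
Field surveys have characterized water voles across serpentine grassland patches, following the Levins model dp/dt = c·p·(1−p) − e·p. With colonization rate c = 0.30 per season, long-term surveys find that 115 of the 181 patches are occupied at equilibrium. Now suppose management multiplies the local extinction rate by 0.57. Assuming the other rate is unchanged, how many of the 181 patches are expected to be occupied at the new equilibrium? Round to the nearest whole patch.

Observed p* = 115/181 = 0.63536.
Balance c(1−p*) = e gives e = 0.30×(1 − 0.63536) = 0.10939.
New p* = 1 − e/c = 1 − 0.06235/0.30000 = 0.79217.
Expected occupied = 181 × 0.79217 = 143.38 ≈ 143.

143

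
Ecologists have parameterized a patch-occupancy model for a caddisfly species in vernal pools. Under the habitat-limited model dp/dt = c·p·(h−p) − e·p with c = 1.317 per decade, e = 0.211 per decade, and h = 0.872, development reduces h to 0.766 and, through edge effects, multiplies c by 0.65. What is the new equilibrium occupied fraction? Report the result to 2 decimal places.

Before: p* = h − e/c = 0.872 − 0.211/1.317 = 0.872 − 0.1602 = 0.7118.
After: c = 0.85605, e = 0.211, h = 0.766; p* = 0.766 − 0.211/0.85605 = 0.5195.

0.52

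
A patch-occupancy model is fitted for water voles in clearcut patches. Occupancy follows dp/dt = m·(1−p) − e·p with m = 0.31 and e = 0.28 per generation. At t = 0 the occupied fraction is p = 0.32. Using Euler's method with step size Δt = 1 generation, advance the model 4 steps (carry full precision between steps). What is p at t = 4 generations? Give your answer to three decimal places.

0.520

Update rule: p ← p + [m·(1−p) − e·p]·Δt with Δt = 1.
t = 1: p = 0.32000 + (+0.12120) = 0.44120
t = 2: p = 0.44120 + (+0.04969) = 0.49089
t = 3: p = 0.49089 + (+0.02037) = 0.51127
t = 4: p = 0.51127 + (+0.00835) = 0.51962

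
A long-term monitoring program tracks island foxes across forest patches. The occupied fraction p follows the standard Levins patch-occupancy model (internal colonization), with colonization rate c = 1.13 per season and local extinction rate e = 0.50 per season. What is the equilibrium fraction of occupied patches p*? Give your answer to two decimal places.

Setting dp/dt = 0 and dividing through by p* gives c·(1−p*) = e.
So p* = 1 − e/c = 1 − 0.50/1.13 = 1 − 0.4425 = 0.5575.

0.56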